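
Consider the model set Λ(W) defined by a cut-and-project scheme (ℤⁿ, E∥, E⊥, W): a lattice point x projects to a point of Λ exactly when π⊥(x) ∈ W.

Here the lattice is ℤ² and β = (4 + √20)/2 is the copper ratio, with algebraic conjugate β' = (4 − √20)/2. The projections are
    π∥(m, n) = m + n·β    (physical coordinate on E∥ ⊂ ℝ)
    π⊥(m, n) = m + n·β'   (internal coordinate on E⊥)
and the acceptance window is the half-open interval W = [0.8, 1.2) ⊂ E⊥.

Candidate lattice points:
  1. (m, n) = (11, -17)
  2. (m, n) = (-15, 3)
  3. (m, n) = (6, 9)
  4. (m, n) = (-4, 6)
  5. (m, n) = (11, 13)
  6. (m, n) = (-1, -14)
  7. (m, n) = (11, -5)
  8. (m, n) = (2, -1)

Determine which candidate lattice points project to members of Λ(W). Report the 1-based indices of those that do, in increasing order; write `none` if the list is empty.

none

β' = (4−√20)/2 ≈ -0.236068.
[1] lift (11,-17): star map gives 15.013156; window check 0.8 ≤ 15.013156 < 1.2 is false → out
[2] lift (-15,3): star map gives -15.708204; window check 0.8 ≤ -15.708204 < 1.2 is false → out
[3] lift (6,9): star map gives 3.875388; window check 0.8 ≤ 3.875388 < 1.2 is false → out
[4] lift (-4,6): star map gives -5.416408; window check 0.8 ≤ -5.416408 < 1.2 is false → out
[5] lift (11,13): star map gives 7.931116; window check 0.8 ≤ 7.931116 < 1.2 is false → out
[6] lift (-1,-14): star map gives 2.304952; window check 0.8 ≤ 2.304952 < 1.2 is false → out
[7] lift (11,-5): star map gives 12.180340; window check 0.8 ≤ 12.180340 < 1.2 is false → out
[8] lift (2,-1): star map gives 2.236068; window check 0.8 ≤ 2.236068 < 1.2 is false → out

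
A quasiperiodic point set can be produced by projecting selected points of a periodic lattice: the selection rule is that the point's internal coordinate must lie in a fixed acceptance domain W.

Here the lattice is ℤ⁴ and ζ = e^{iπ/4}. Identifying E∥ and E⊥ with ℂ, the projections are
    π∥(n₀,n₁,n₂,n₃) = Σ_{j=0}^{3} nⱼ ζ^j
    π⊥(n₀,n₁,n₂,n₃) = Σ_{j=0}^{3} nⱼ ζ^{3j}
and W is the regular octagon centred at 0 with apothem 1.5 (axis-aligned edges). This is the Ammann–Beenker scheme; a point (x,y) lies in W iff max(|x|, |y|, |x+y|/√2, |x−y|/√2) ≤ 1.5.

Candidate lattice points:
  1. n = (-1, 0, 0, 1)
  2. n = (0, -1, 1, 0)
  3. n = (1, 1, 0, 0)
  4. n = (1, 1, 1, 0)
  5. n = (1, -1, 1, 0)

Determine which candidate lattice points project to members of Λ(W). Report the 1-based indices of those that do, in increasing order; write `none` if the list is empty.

π⊥(n) = n₀ + n₁ζ³ + n₂ζ⁶ + n₃ζ⁹ where ζ = e^{iπ/4}.
candidate 1: n = (-1, 0, 0, 1) → π⊥ ≈ (-0.292893, +0.707107); max(|x|,|y|,|x±y|/√2) = 0.707107 ≤ 1.5 ⇒ ∈ W
candidate 2: n = (0, -1, 1, 0) → π⊥ ≈ (+0.707107, -1.707107); max(|x|,|y|,|x±y|/√2) = 1.707107 > 1.5 ⇒ ∉ W
candidate 3: n = (1, 1, 0, 0) → π⊥ ≈ (+0.292893, +0.707107); max(|x|,|y|,|x±y|/√2) = 0.707107 ≤ 1.5 ⇒ ∈ W
candidate 4: n = (1, 1, 1, 0) → π⊥ ≈ (+0.292893, -0.292893); max(|x|,|y|,|x±y|/√2) = 0.414214 ≤ 1.5 ⇒ ∈ W
candidate 5: n = (1, -1, 1, 0) → π⊥ ≈ (+1.707107, -1.707107); max(|x|,|y|,|x±y|/√2) = 2.414214 > 1.5 ⇒ ∉ W

1, 3, 4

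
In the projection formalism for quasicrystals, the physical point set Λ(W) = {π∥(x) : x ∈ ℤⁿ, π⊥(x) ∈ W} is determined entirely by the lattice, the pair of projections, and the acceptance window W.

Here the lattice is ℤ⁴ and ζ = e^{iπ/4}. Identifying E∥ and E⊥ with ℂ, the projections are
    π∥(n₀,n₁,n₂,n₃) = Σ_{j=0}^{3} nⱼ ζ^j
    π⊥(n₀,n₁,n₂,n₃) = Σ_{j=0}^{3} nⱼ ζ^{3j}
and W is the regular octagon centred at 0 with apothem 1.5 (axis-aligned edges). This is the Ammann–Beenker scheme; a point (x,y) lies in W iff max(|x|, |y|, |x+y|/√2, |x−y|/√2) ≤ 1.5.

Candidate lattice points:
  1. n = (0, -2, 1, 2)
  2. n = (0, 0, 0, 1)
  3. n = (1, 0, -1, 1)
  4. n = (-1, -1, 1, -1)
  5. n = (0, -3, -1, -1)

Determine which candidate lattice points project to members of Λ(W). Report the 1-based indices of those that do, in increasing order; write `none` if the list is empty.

Internal map: ζ^{3j} for j=0..3 gives (1,0), (−√2/2,√2/2), (0,−1), (√2/2,√2/2).
#1 (0, -2, 1, 2): internal (2.82843, -1.00000); octagon support 2.82843 vs apothem 1.5 → ∉ W
#2 (0, 0, 0, 1): internal (0.70711, 0.70711); octagon support 1.00000 vs apothem 1.5 → ∈ W
#3 (1, 0, -1, 1): internal (1.70711, 1.70711); octagon support 2.41421 vs apothem 1.5 → ∉ W
#4 (-1, -1, 1, -1): internal (-1.00000, -2.41421); octagon support 2.41421 vs apothem 1.5 → ∉ W
#5 (0, -3, -1, -1): internal (1.41421, -1.82843); octagon support 2.29289 vs apothem 1.5 → ∉ W

2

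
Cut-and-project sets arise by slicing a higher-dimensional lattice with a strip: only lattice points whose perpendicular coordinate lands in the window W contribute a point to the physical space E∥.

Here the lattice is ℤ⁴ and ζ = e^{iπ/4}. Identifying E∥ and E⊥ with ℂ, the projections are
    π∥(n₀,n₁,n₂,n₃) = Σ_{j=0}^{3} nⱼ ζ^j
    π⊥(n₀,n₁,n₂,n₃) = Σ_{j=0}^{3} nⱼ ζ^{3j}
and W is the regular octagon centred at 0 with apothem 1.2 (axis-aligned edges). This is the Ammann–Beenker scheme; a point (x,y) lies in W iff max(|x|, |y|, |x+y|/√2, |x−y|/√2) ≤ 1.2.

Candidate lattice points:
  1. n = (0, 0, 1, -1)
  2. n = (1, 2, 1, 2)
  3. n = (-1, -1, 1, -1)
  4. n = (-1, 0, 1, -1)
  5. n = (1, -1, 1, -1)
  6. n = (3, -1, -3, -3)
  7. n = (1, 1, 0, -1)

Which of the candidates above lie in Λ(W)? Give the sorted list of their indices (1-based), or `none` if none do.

With ζ = e^{iπ/4} the internal vectors are ζ^0,ζ^3,ζ^6,ζ^9.
candidate 1: n = (0, 0, 1, -1) → π⊥ ≈ (-0.70711, -1.70711); max(|x|,|y|,|x±y|/√2) = 1.70711 > 1.2 ⇒ ∉ W
candidate 2: n = (1, 2, 1, 2) → π⊥ ≈ (+1.00000, +1.82843); max(|x|,|y|,|x±y|/√2) = 2.00000 > 1.2 ⇒ ∉ W
candidate 3: n = (-1, -1, 1, -1) → π⊥ ≈ (-1.00000, -2.41421); max(|x|,|y|,|x±y|/√2) = 2.41421 > 1.2 ⇒ ∉ W
candidate 4: n = (-1, 0, 1, -1) → π⊥ ≈ (-1.70711, -1.70711); max(|x|,|y|,|x±y|/√2) = 2.41421 > 1.2 ⇒ ∉ W
candidate 5: n = (1, -1, 1, -1) → π⊥ ≈ (+1.00000, -2.41421); max(|x|,|y|,|x±y|/√2) = 2.41421 > 1.2 ⇒ ∉ W
candidate 6: n = (3, -1, -3, -3) → π⊥ ≈ (+1.58579, +0.17157); max(|x|,|y|,|x±y|/√2) = 1.58579 > 1.2 ⇒ ∉ W
candidate 7: n = (1, 1, 0, -1) → π⊥ ≈ (-0.41421, +0.00000); max(|x|,|y|,|x±y|/√2) = 0.41421 ≤ 1.2 ⇒ ∈ W

7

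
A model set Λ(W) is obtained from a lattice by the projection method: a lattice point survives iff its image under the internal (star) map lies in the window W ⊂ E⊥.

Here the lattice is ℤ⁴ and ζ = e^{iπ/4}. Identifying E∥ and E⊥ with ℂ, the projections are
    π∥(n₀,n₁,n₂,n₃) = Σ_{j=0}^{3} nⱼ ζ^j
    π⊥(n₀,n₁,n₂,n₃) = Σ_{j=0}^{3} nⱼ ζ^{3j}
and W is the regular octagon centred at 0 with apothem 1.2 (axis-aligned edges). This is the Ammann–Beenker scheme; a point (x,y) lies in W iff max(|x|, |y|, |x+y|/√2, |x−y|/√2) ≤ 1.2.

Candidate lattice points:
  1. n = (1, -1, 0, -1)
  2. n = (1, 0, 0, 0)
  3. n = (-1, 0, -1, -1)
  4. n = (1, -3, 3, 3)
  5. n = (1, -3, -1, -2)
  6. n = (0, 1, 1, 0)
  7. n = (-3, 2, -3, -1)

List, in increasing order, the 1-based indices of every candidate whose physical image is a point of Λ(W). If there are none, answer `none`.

Internal map: ζ^{3j} for j=0..3 gives (1,0), (−√2/2,√2/2), (0,−1), (√2/2,√2/2).
candidate 1: n = (1, -1, 0, -1) → π⊥ ≈ (+1.0000, -1.4142); max(|x|,|y|,|x±y|/√2) = 1.7071 > 1.2 ⇒ ∉ W
candidate 2: n = (1, 0, 0, 0) → π⊥ ≈ (+1.0000, +0.0000); max(|x|,|y|,|x±y|/√2) = 1.0000 ≤ 1.2 ⇒ ∈ W
candidate 3: n = (-1, 0, -1, -1) → π⊥ ≈ (-1.7071, +0.2929); max(|x|,|y|,|x±y|/√2) = 1.7071 > 1.2 ⇒ ∉ W
candidate 4: n = (1, -3, 3, 3) → π⊥ ≈ (+5.2426, -3.0000); max(|x|,|y|,|x±y|/√2) = 5.8284 > 1.2 ⇒ ∉ W
candidate 5: n = (1, -3, -1, -2) → π⊥ ≈ (+1.7071, -2.5355); max(|x|,|y|,|x±y|/√2) = 3.0000 > 1.2 ⇒ ∉ W
candidate 6: n = (0, 1, 1, 0) → π⊥ ≈ (-0.7071, -0.2929); max(|x|,|y|,|x±y|/√2) = 0.7071 ≤ 1.2 ⇒ ∈ W
candidate 7: n = (-3, 2, -3, -1) → π⊥ ≈ (-5.1213, +3.7071); max(|x|,|y|,|x±y|/√2) = 6.2426 > 1.2 ⇒ ∉ W

2, 6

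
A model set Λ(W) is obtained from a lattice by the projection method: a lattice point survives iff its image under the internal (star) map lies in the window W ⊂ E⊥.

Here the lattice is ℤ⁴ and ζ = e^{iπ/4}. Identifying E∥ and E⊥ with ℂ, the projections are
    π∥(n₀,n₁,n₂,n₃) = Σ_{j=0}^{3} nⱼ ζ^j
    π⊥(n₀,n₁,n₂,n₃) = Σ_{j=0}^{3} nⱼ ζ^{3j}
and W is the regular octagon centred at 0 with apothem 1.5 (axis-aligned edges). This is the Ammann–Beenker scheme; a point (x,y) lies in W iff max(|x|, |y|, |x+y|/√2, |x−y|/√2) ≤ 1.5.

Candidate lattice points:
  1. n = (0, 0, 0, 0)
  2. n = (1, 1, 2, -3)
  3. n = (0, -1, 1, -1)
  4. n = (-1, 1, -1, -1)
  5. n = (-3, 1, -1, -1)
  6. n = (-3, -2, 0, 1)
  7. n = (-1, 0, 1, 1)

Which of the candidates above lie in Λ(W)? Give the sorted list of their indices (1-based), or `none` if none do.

1, 6, 7

Internal map: ζ^{3j} for j=0..3 gives (1,0), (−√2/2,√2/2), (0,−1), (√2/2,√2/2).
candidate 1: n = (0, 0, 0, 0) → π⊥ ≈ (+0.0000, +0.0000); max(|x|,|y|,|x±y|/√2) = 0.0000 ≤ 1.5 ⇒ ∈ W
candidate 2: n = (1, 1, 2, -3) → π⊥ ≈ (-1.8284, -3.4142); max(|x|,|y|,|x±y|/√2) = 3.7071 > 1.5 ⇒ ∉ W
candidate 3: n = (0, -1, 1, -1) → π⊥ ≈ (+0.0000, -2.4142); max(|x|,|y|,|x±y|/√2) = 2.4142 > 1.5 ⇒ ∉ W
candidate 4: n = (-1, 1, -1, -1) → π⊥ ≈ (-2.4142, +1.0000); max(|x|,|y|,|x±y|/√2) = 2.4142 > 1.5 ⇒ ∉ W
candidate 5: n = (-3, 1, -1, -1) → π⊥ ≈ (-4.4142, +1.0000); max(|x|,|y|,|x±y|/√2) = 4.4142 > 1.5 ⇒ ∉ W
candidate 6: n = (-3, -2, 0, 1) → π⊥ ≈ (-0.8787, -0.7071); max(|x|,|y|,|x±y|/√2) = 1.1213 ≤ 1.5 ⇒ ∈ W
candidate 7: n = (-1, 0, 1, 1) → π⊥ ≈ (-0.2929, -0.2929); max(|x|,|y|,|x±y|/√2) = 0.4142 ≤ 1.5 ⇒ ∈ W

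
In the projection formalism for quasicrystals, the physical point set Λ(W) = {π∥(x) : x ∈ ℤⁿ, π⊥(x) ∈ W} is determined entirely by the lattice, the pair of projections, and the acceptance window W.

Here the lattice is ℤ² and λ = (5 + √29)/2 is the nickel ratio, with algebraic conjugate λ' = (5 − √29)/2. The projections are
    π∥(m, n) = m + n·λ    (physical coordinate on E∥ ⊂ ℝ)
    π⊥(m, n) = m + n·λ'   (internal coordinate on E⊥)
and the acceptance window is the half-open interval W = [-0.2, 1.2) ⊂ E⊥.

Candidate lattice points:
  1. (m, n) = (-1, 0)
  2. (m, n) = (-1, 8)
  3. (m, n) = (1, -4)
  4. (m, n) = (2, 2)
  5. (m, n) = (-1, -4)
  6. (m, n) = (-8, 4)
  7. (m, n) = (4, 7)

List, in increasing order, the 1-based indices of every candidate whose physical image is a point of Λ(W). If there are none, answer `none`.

none

Numerically λ ≈ 5.192582 and λ' = −1/λ ≈ -0.192582.
[1] lift (-1,0): star map gives -1.000000; window check -0.2 ≤ -1.000000 < 1.2 is false → out
[2] lift (-1,8): star map gives -2.540659; window check -0.2 ≤ -2.540659 < 1.2 is false → out
[3] lift (1,-4): star map gives 1.770330; window check -0.2 ≤ 1.770330 < 1.2 is false → out
[4] lift (2,2): star map gives 1.614835; window check -0.2 ≤ 1.614835 < 1.2 is false → out
[5] lift (-1,-4): star map gives -0.229670; window check -0.2 ≤ -0.229670 < 1.2 is false → out
[6] lift (-8,4): star map gives -8.770330; window check -0.2 ≤ -8.770330 < 1.2 is false → out
[7] lift (4,7): star map gives 2.651923; window check -0.2 ≤ 2.651923 < 1.2 is false → out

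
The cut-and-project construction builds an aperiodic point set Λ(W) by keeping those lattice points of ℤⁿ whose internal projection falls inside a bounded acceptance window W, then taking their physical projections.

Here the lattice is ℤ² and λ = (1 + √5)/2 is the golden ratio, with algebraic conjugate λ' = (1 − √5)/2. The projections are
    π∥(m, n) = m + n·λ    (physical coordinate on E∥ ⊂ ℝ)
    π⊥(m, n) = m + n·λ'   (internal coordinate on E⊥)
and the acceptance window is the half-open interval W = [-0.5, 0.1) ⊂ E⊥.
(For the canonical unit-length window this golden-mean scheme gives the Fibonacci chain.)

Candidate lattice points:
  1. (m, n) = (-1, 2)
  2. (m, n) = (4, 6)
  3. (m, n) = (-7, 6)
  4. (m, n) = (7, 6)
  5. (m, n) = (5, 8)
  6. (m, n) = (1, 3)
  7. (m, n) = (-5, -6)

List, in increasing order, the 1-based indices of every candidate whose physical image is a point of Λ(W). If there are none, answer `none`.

5

λ' = (1−√5)/2 ≈ -0.61803.
candidate 1: (m,n)=(-1,2) → π∥ = -1+2·λ ≈ 2.23607, π⊥ = -1+2·λ' ≈ -2.23607 ∉ [-0.5, 0.1) ⇒ out
candidate 2: (m,n)=(4,6) → π∥ = 4+6·λ ≈ 13.70820, π⊥ = 4+6·λ' ≈ 0.29180 ∉ [-0.5, 0.1) ⇒ out
candidate 3: (m,n)=(-7,6) → π∥ = -7+6·λ ≈ 2.70820, π⊥ = -7+6·λ' ≈ -10.70820 ∉ [-0.5, 0.1) ⇒ out
candidate 4: (m,n)=(7,6) → π∥ = 7+6·λ ≈ 16.70820, π⊥ = 7+6·λ' ≈ 3.29180 ∉ [-0.5, 0.1) ⇒ out
candidate 5: (m,n)=(5,8) → π∥ = 5+8·λ ≈ 17.94427, π⊥ = 5+8·λ' ≈ 0.05573 ∈ [-0.5, 0.1) ⇒ IN Λ
candidate 6: (m,n)=(1,3) → π∥ = 1+3·λ ≈ 5.85410, π⊥ = 1+3·λ' ≈ -0.85410 ∉ [-0.5, 0.1) ⇒ out
candidate 7: (m,n)=(-5,-6) → π∥ = -5-6·λ ≈ -14.70820, π⊥ = -5-6·λ' ≈ -1.29180 ∉ [-0.5, 0.1) ⇒ out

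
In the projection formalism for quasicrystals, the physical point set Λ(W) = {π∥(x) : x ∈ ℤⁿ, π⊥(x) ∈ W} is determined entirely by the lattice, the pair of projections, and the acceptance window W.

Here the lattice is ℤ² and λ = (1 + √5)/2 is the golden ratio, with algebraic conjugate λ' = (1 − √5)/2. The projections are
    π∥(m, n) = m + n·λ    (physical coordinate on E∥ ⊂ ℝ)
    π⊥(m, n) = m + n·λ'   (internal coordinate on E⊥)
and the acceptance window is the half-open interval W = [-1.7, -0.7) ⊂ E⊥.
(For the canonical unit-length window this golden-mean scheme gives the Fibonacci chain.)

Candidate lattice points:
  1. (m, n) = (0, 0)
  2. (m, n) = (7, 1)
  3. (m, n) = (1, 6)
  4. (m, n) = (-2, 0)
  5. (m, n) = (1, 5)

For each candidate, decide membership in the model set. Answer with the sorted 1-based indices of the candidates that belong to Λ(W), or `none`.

Numerically λ ≈ 1.61803 and λ' = −1/λ ≈ -0.61803.
#1 (0,0): internal coord 0 + (0)·λ' = +0.00000; +0.00000 ∉ [-1.7, -0.7) → out
#2 (7,1): internal coord 7 + (1)·λ' = +6.38197; +6.38197 ∉ [-1.7, -0.7) → out
#3 (1,6): internal coord 1 + (6)·λ' = -2.70820; -2.70820 ∉ [-1.7, -0.7) → out
#4 (-2,0): internal coord -2 + (0)·λ' = -2.00000; -2.00000 ∉ [-1.7, -0.7) → out
#5 (1,5): internal coord 1 + (5)·λ' = -2.09017; -2.09017 ∉ [-1.7, -0.7) → out

none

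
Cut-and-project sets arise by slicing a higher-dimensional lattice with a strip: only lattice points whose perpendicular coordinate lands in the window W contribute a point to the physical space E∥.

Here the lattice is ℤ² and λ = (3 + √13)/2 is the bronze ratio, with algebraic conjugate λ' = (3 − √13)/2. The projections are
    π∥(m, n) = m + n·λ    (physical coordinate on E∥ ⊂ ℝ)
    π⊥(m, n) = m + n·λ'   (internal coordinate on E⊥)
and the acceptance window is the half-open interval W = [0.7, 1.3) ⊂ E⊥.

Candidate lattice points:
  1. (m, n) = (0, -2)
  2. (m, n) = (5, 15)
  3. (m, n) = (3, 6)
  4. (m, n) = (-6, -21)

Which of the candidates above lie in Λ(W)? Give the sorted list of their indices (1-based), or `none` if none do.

Compute λ' = (3−√13)/2 = -0.30278, so π⊥(m,n) = m -0.30278·n.
#1 (0,-2): internal coord 0 + (-2)·λ' = +0.60555; +0.60555 ∉ [0.7, 1.3) → out
#2 (5,15): internal coord 5 + (15)·λ' = +0.45837; +0.45837 ∉ [0.7, 1.3) → out
#3 (3,6): internal coord 3 + (6)·λ' = +1.18335; +1.18335 ∈ [0.7, 1.3) → IN Λ
#4 (-6,-21): internal coord -6 + (-21)·λ' = +0.35829; +0.35829 ∉ [0.7, 1.3) → out

3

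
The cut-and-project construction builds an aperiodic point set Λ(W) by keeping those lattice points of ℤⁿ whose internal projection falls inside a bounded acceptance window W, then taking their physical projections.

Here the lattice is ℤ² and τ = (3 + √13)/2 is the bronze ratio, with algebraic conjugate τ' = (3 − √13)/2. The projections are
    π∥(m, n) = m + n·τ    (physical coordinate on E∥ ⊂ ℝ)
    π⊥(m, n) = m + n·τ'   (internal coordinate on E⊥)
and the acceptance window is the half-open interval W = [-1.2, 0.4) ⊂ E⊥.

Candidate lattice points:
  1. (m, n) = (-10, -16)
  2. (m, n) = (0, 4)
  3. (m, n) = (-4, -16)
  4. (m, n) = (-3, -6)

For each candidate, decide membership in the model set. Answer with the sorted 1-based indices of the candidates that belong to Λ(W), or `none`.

4

τ' = (3−√13)/2 ≈ -0.30278.
#1 (-10,-16): internal coord -10 + (-16)·τ' = -5.15559; -5.15559 ∉ [-1.2, 0.4) → out
#2 (0,4): internal coord 0 + (4)·τ' = -1.21110; -1.21110 ∉ [-1.2, 0.4) → out
#3 (-4,-16): internal coord -4 + (-16)·τ' = +0.84441; +0.84441 ∉ [-1.2, 0.4) → out
#4 (-3,-6): internal coord -3 + (-6)·τ' = -1.18335; -1.18335 ∈ [-1.2, 0.4) → IN Λ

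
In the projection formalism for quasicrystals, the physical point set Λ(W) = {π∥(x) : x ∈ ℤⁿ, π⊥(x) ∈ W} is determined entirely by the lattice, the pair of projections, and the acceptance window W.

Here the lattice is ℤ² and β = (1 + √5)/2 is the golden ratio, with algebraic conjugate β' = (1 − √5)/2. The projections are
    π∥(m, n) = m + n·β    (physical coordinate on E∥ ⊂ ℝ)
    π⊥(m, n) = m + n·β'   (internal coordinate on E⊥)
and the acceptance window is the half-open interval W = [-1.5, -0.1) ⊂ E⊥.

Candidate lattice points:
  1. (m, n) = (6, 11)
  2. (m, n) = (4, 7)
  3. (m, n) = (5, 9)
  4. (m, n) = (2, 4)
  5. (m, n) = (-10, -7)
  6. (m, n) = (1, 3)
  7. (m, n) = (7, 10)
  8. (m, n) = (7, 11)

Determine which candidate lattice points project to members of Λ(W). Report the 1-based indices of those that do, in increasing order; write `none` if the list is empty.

1, 2, 3, 4, 6

Compute β' = (1−√5)/2 = -0.6180, so π⊥(m,n) = m -0.6180·n.
#1 (6,11): internal coord 6 + (11)·β' = -0.7984; -0.7984 ∈ [-1.5, -0.1) → IN Λ
#2 (4,7): internal coord 4 + (7)·β' = -0.3262; -0.3262 ∈ [-1.5, -0.1) → IN Λ
#3 (5,9): internal coord 5 + (9)·β' = -0.5623; -0.5623 ∈ [-1.5, -0.1) → IN Λ
#4 (2,4): internal coord 2 + (4)·β' = -0.4721; -0.4721 ∈ [-1.5, -0.1) → IN Λ
#5 (-10,-7): internal coord -10 + (-7)·β' = -5.6738; -5.6738 ∉ [-1.5, -0.1) → out
#6 (1,3): internal coord 1 + (3)·β' = -0.8541; -0.8541 ∈ [-1.5, -0.1) → IN Λ
#7 (7,10): internal coord 7 + (10)·β' = +0.8197; +0.8197 ∉ [-1.5, -0.1) → out
#8 (7,11): internal coord 7 + (11)·β' = +0.2016; +0.2016 ∉ [-1.5, -0.1) → out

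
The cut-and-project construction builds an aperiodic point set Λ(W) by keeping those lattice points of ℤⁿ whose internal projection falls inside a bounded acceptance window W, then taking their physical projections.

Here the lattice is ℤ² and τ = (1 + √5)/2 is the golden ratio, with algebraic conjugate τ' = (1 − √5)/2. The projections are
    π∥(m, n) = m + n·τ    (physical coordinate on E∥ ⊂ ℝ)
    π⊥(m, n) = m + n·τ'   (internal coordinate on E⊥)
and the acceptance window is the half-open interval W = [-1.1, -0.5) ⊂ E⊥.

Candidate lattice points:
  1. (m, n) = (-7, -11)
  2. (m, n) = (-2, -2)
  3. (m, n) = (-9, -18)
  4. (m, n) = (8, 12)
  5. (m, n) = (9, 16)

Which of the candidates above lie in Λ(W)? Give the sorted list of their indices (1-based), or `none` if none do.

2, 5

Compute τ' = (1−√5)/2 = -0.6180, so π⊥(m,n) = m -0.6180·n.
[1] lift (-7,-11): star map gives -0.2016; window check -1.1 ≤ -0.2016 < -0.5 is false → out
[2] lift (-2,-2): star map gives -0.7639; window check -1.1 ≤ -0.7639 < -0.5 is true → IN Λ
[3] lift (-9,-18): star map gives 2.1246; window check -1.1 ≤ 2.1246 < -0.5 is false → out
[4] lift (8,12): star map gives 0.5836; window check -1.1 ≤ 0.5836 < -0.5 is false → out
[5] lift (9,16): star map gives -0.8885; window check -1.1 ≤ -0.8885 < -0.5 is true → IN Λ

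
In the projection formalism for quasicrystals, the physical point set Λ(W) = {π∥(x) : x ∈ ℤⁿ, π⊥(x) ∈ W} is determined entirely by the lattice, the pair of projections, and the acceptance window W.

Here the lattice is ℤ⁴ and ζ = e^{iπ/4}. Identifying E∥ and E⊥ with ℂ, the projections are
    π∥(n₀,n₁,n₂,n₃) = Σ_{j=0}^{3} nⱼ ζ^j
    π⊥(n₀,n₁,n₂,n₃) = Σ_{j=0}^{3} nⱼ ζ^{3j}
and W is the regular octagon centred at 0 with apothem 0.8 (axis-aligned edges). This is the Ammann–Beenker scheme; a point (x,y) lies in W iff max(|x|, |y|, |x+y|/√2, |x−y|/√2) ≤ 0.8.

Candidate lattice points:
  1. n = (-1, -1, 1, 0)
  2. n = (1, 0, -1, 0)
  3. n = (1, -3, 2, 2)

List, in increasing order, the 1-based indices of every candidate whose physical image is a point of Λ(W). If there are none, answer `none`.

none

Internal map: ζ^{3j} for j=0..3 gives (1,0), (−√2/2,√2/2), (0,−1), (√2/2,√2/2).
#1 (-1, -1, 1, 0): internal (-0.29289, -1.70711); octagon support 1.70711 vs apothem 0.8 → ∉ W
#2 (1, 0, -1, 0): internal (1.00000, 1.00000); octagon support 1.41421 vs apothem 0.8 → ∉ W
#3 (1, -3, 2, 2): internal (4.53553, -2.70711); octagon support 5.12132 vs apothem 0.8 → ∉ W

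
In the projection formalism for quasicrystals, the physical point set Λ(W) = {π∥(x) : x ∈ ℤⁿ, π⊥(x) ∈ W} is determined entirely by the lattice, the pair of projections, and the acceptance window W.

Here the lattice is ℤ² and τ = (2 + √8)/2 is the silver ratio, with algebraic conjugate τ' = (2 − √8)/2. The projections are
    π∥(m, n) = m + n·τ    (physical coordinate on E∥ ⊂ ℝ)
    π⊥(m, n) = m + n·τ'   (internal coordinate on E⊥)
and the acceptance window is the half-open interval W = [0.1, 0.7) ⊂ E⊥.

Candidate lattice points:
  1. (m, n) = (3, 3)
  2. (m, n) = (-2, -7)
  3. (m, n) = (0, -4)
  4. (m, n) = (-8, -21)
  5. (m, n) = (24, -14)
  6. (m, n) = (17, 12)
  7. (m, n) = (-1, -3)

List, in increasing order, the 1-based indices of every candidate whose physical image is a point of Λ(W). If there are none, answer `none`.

Compute τ' = (2−√8)/2 = -0.414214, so π⊥(m,n) = m -0.414214·n.
candidate 1: (m,n)=(3,3) → π∥ = 3+3·τ ≈ 10.242641, π⊥ = 3+3·τ' ≈ 1.757359 ∉ [0.1, 0.7) ⇒ out
candidate 2: (m,n)=(-2,-7) → π∥ = -2-7·τ ≈ -18.899495, π⊥ = -2-7·τ' ≈ 0.899495 ∉ [0.1, 0.7) ⇒ out
candidate 3: (m,n)=(0,-4) → π∥ = 0-4·τ ≈ -9.656854, π⊥ = 0-4·τ' ≈ 1.656854 ∉ [0.1, 0.7) ⇒ out
candidate 4: (m,n)=(-8,-21) → π∥ = -8-21·τ ≈ -58.698485, π⊥ = -8-21·τ' ≈ 0.698485 ∈ [0.1, 0.7) ⇒ IN Λ
candidate 5: (m,n)=(24,-14) → π∥ = 24-14·τ ≈ -9.798990, π⊥ = 24-14·τ' ≈ 29.798990 ∉ [0.1, 0.7) ⇒ out
candidate 6: (m,n)=(17,12) → π∥ = 17+12·τ ≈ 45.970563, π⊥ = 17+12·τ' ≈ 12.029437 ∉ [0.1, 0.7) ⇒ out
candidate 7: (m,n)=(-1,-3) → π∥ = -1-3·τ ≈ -8.242641, π⊥ = -1-3·τ' ≈ 0.242641 ∈ [0.1, 0.7) ⇒ IN Λ

4, 7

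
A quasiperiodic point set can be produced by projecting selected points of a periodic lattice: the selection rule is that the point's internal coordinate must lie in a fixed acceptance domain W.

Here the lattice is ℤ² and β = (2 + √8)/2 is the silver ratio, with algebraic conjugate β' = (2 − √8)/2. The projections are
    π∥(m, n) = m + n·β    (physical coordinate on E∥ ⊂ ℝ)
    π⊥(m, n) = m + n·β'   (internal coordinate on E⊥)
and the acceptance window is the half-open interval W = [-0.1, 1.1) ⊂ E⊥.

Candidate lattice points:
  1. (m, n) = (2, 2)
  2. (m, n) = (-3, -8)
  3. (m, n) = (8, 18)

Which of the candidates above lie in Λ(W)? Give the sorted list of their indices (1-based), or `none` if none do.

Numerically β ≈ 2.4142 and β' = −1/β ≈ -0.4142.
#1 (2,2): internal coord 2 + (2)·β' = +1.1716; +1.1716 ∉ [-0.1, 1.1) → out
#2 (-3,-8): internal coord -3 + (-8)·β' = +0.3137; +0.3137 ∈ [-0.1, 1.1) → IN Λ
#3 (8,18): internal coord 8 + (18)·β' = +0.5442; +0.5442 ∈ [-0.1, 1.1) → IN Λ

2, 3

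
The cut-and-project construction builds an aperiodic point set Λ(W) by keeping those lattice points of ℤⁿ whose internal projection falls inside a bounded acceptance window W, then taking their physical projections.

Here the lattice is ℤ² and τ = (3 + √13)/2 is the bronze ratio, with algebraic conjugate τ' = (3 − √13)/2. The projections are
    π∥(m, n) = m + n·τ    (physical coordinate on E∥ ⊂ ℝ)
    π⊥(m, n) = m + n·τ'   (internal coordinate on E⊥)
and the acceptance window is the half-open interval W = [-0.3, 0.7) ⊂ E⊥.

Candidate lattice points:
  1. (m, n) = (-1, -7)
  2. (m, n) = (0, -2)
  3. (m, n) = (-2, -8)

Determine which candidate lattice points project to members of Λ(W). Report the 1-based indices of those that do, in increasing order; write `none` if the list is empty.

2, 3

τ' = (3−√13)/2 ≈ -0.3028.
#1 (-1,-7): internal coord -1 + (-7)·τ' = +1.1194; +1.1194 ∉ [-0.3, 0.7) → out
#2 (0,-2): internal coord 0 + (-2)·τ' = +0.6056; +0.6056 ∈ [-0.3, 0.7) → IN Λ
#3 (-2,-8): internal coord -2 + (-8)·τ' = +0.4222; +0.4222 ∈ [-0.3, 0.7) → IN Λ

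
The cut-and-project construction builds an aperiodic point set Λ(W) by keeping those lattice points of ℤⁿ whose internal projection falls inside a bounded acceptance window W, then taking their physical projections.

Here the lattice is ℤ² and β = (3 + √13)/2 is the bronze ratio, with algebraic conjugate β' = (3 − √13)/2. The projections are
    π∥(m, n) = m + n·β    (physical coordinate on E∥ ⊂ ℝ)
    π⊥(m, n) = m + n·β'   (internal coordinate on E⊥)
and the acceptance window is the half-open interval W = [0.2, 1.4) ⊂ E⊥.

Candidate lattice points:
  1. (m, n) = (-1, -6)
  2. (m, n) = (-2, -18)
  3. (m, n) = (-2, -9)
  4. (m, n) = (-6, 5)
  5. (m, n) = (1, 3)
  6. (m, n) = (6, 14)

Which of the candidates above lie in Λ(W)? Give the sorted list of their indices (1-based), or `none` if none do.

1, 3

β' = (3−√13)/2 ≈ -0.302776.
candidate 1: (m,n)=(-1,-6) → π∥ = -1-6·β ≈ -20.816654, π⊥ = -1-6·β' ≈ 0.816654 ∈ [0.2, 1.4) ⇒ IN Λ
candidate 2: (m,n)=(-2,-18) → π∥ = -2-18·β ≈ -61.449961, π⊥ = -2-18·β' ≈ 3.449961 ∉ [0.2, 1.4) ⇒ out
candidate 3: (m,n)=(-2,-9) → π∥ = -2-9·β ≈ -31.724981, π⊥ = -2-9·β' ≈ 0.724981 ∈ [0.2, 1.4) ⇒ IN Λ
candidate 4: (m,n)=(-6,5) → π∥ = -6+5·β ≈ 10.513878, π⊥ = -6+5·β' ≈ -7.513878 ∉ [0.2, 1.4) ⇒ out
candidate 5: (m,n)=(1,3) → π∥ = 1+3·β ≈ 10.908327, π⊥ = 1+3·β' ≈ 0.091673 ∉ [0.2, 1.4) ⇒ out
candidate 6: (m,n)=(6,14) → π∥ = 6+14·β ≈ 52.238859, π⊥ = 6+14·β' ≈ 1.761141 ∉ [0.2, 1.4) ⇒ out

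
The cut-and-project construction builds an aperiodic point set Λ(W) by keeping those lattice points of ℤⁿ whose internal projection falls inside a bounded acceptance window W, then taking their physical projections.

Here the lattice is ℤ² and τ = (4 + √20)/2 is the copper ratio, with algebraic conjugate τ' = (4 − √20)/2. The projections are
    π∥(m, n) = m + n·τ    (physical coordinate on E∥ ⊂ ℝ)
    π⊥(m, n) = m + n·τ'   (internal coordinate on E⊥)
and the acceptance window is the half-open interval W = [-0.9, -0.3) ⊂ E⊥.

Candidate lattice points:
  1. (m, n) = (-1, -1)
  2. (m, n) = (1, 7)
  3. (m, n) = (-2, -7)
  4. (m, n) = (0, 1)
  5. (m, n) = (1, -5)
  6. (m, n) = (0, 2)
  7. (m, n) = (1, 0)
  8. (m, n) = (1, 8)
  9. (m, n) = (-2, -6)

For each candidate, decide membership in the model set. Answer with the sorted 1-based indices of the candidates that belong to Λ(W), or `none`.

τ' = (4−√20)/2 ≈ -0.236068.
candidate 1: (m,n)=(-1,-1) → π∥ = -1-1·τ ≈ -5.236068, π⊥ = -1-1·τ' ≈ -0.763932 ∈ [-0.9, -0.3) ⇒ IN Λ
candidate 2: (m,n)=(1,7) → π∥ = 1+7·τ ≈ 30.652476, π⊥ = 1+7·τ' ≈ -0.652476 ∈ [-0.9, -0.3) ⇒ IN Λ
candidate 3: (m,n)=(-2,-7) → π∥ = -2-7·τ ≈ -31.652476, π⊥ = -2-7·τ' ≈ -0.347524 ∈ [-0.9, -0.3) ⇒ IN Λ
candidate 4: (m,n)=(0,1) → π∥ = 0+1·τ ≈ 4.236068, π⊥ = 0+1·τ' ≈ -0.236068 ∉ [-0.9, -0.3) ⇒ out
candidate 5: (m,n)=(1,-5) → π∥ = 1-5·τ ≈ -20.180340, π⊥ = 1-5·τ' ≈ 2.180340 ∉ [-0.9, -0.3) ⇒ out
candidate 6: (m,n)=(0,2) → π∥ = 0+2·τ ≈ 8.472136, π⊥ = 0+2·τ' ≈ -0.472136 ∈ [-0.9, -0.3) ⇒ IN Λ
candidate 7: (m,n)=(1,0) → π∥ = 1+0·τ ≈ 1.000000, π⊥ = 1+0·τ' ≈ 1.000000 ∉ [-0.9, -0.3) ⇒ out
candidate 8: (m,n)=(1,8) → π∥ = 1+8·τ ≈ 34.888544, π⊥ = 1+8·τ' ≈ -0.888544 ∈ [-0.9, -0.3) ⇒ IN Λ
candidate 9: (m,n)=(-2,-6) → π∥ = -2-6·τ ≈ -27.416408, π⊥ = -2-6·τ' ≈ -0.583592 ∈ [-0.9, -0.3) ⇒ IN Λ

1, 2, 3, 6, 8, 9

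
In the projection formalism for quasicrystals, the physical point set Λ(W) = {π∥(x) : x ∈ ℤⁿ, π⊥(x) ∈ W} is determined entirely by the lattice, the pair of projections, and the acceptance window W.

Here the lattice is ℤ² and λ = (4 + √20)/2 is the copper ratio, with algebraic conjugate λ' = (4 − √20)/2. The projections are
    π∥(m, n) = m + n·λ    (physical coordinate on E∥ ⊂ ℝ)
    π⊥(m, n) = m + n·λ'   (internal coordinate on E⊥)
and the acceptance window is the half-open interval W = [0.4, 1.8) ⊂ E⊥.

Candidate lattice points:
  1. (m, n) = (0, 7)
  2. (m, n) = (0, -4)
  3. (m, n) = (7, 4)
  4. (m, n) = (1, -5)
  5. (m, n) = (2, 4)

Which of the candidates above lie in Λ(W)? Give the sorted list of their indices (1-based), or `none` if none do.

Compute λ' = (4−√20)/2 = -0.236068, so π⊥(m,n) = m -0.236068·n.
candidate 1: (m,n)=(0,7) → π∥ = 0+7·λ ≈ 29.652476, π⊥ = 0+7·λ' ≈ -1.652476 ∉ [0.4, 1.8) ⇒ out
candidate 2: (m,n)=(0,-4) → π∥ = 0-4·λ ≈ -16.944272, π⊥ = 0-4·λ' ≈ 0.944272 ∈ [0.4, 1.8) ⇒ IN Λ
candidate 3: (m,n)=(7,4) → π∥ = 7+4·λ ≈ 23.944272, π⊥ = 7+4·λ' ≈ 6.055728 ∉ [0.4, 1.8) ⇒ out
candidate 4: (m,n)=(1,-5) → π∥ = 1-5·λ ≈ -20.180340, π⊥ = 1-5·λ' ≈ 2.180340 ∉ [0.4, 1.8) ⇒ out
candidate 5: (m,n)=(2,4) → π∥ = 2+4·λ ≈ 18.944272, π⊥ = 2+4·λ' ≈ 1.055728 ∈ [0.4, 1.8) ⇒ IN Λ

2, 5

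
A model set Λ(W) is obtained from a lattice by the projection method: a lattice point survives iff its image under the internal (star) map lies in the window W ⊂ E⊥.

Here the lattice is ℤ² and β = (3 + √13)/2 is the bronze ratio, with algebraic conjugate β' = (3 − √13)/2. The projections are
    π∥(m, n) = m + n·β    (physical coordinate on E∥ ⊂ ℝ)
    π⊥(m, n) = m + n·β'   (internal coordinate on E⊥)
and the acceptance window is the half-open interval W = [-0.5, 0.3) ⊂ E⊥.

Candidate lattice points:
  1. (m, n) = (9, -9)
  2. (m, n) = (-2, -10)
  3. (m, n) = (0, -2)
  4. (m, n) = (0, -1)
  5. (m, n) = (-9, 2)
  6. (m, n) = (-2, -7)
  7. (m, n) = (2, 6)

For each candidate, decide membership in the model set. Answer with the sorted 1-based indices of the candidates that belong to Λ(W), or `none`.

Numerically β ≈ 3.302776 and β' = −1/β ≈ -0.302776.
#1 (9,-9): internal coord 9 + (-9)·β' = +11.724981; +11.724981 ∉ [-0.5, 0.3) → out
#2 (-2,-10): internal coord -2 + (-10)·β' = +1.027756; +1.027756 ∉ [-0.5, 0.3) → out
#3 (0,-2): internal coord 0 + (-2)·β' = +0.605551; +0.605551 ∉ [-0.5, 0.3) → out
#4 (0,-1): internal coord 0 + (-1)·β' = +0.302776; +0.302776 ∉ [-0.5, 0.3) → out
#5 (-9,2): internal coord -9 + (2)·β' = -9.605551; -9.605551 ∉ [-0.5, 0.3) → out
#6 (-2,-7): internal coord -2 + (-7)·β' = +0.119429; +0.119429 ∈ [-0.5, 0.3) → IN Λ
#7 (2,6): internal coord 2 + (6)·β' = +0.183346; +0.183346 ∈ [-0.5, 0.3) → IN Λ

6, 7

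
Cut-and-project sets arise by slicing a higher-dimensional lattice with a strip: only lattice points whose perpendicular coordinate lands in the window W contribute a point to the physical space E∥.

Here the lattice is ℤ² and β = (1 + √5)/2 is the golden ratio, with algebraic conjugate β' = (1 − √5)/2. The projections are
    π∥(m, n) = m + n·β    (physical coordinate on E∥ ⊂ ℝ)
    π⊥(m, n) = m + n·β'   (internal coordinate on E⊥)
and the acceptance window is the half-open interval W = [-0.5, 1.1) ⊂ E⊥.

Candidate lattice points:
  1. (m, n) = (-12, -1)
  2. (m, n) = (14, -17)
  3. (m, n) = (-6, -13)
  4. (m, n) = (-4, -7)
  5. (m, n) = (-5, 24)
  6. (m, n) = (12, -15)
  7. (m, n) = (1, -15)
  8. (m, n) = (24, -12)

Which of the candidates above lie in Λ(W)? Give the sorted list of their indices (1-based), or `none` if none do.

4

Numerically β ≈ 1.618034 and β' = −1/β ≈ -0.618034.
[1] lift (-12,-1): star map gives -11.381966; window check -0.5 ≤ -11.381966 < 1.1 is false → out
[2] lift (14,-17): star map gives 24.506578; window check -0.5 ≤ 24.506578 < 1.1 is false → out
[3] lift (-6,-13): star map gives 2.034442; window check -0.5 ≤ 2.034442 < 1.1 is false → out
[4] lift (-4,-7): star map gives 0.326238; window check -0.5 ≤ 0.326238 < 1.1 is true → IN Λ
[5] lift (-5,24): star map gives -19.832816; window check -0.5 ≤ -19.832816 < 1.1 is false → out
[6] lift (12,-15): star map gives 21.270510; window check -0.5 ≤ 21.270510 < 1.1 is false → out
[7] lift (1,-15): star map gives 10.270510; window check -0.5 ≤ 10.270510 < 1.1 is false → out
[8] lift (24,-12): star map gives 31.416408; window check -0.5 ≤ 31.416408 < 1.1 is false → out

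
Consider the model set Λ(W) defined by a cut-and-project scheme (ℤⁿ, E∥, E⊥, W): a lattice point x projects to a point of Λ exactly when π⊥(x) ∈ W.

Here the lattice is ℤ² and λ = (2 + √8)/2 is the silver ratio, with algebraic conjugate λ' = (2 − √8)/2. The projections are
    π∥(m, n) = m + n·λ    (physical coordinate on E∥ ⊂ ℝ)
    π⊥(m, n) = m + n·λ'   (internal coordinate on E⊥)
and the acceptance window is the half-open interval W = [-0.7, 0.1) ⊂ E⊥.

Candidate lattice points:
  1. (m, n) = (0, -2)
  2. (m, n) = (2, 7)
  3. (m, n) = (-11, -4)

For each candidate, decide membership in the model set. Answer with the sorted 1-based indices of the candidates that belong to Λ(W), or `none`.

Numerically λ ≈ 2.4142 and λ' = −1/λ ≈ -0.4142.
candidate 1: (m,n)=(0,-2) → π∥ = 0-2·λ ≈ -4.8284, π⊥ = 0-2·λ' ≈ 0.8284 ∉ [-0.7, 0.1) ⇒ out
candidate 2: (m,n)=(2,7) → π∥ = 2+7·λ ≈ 18.8995, π⊥ = 2+7·λ' ≈ -0.8995 ∉ [-0.7, 0.1) ⇒ out
candidate 3: (m,n)=(-11,-4) → π∥ = -11-4·λ ≈ -20.6569, π⊥ = -11-4·λ' ≈ -9.3431 ∉ [-0.7, 0.1) ⇒ out

none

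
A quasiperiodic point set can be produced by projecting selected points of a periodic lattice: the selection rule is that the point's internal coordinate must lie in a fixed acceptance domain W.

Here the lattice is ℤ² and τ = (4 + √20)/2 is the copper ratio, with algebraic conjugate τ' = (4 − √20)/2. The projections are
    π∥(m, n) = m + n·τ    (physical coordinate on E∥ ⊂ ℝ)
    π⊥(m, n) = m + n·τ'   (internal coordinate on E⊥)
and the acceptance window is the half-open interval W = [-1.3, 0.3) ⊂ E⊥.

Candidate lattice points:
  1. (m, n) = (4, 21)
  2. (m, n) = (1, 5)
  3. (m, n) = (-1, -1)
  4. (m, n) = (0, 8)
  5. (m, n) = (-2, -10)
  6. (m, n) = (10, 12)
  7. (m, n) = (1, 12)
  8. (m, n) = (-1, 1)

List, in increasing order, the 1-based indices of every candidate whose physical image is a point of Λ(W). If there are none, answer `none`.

1, 2, 3, 8

τ' = (4−√20)/2 ≈ -0.236068.
#1 (4,21): internal coord 4 + (21)·τ' = -0.957428; -0.957428 ∈ [-1.3, 0.3) → IN Λ
#2 (1,5): internal coord 1 + (5)·τ' = -0.180340; -0.180340 ∈ [-1.3, 0.3) → IN Λ
#3 (-1,-1): internal coord -1 + (-1)·τ' = -0.763932; -0.763932 ∈ [-1.3, 0.3) → IN Λ
#4 (0,8): internal coord 0 + (8)·τ' = -1.888544; -1.888544 ∉ [-1.3, 0.3) → out
#5 (-2,-10): internal coord -2 + (-10)·τ' = +0.360680; +0.360680 ∉ [-1.3, 0.3) → out
#6 (10,12): internal coord 10 + (12)·τ' = +7.167184; +7.167184 ∉ [-1.3, 0.3) → out
#7 (1,12): internal coord 1 + (12)·τ' = -1.832816; -1.832816 ∉ [-1.3, 0.3) → out
#8 (-1,1): internal coord -1 + (1)·τ' = -1.236068; -1.236068 ∈ [-1.3, 0.3) → IN Λ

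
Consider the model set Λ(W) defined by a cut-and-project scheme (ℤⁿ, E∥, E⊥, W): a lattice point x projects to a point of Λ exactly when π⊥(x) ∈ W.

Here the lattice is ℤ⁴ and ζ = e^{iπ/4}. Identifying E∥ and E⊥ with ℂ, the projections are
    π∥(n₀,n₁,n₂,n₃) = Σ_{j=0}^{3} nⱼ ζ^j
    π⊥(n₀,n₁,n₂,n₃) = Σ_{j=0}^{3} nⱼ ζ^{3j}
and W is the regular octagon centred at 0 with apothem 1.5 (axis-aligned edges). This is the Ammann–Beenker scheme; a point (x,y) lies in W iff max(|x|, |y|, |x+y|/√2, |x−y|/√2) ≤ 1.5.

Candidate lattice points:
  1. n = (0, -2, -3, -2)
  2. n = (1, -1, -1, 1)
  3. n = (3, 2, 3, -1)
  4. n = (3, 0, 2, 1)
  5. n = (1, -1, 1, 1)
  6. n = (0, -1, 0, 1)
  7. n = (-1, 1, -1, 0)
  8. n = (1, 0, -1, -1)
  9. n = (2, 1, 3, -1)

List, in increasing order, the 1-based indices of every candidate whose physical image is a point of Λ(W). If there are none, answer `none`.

1, 6, 8

Internal map: ζ^{3j} for j=0..3 gives (1,0), (−√2/2,√2/2), (0,−1), (√2/2,√2/2).
candidate 1: n = (0, -2, -3, -2) → π⊥ ≈ (+0.0000, +0.1716); max(|x|,|y|,|x±y|/√2) = 0.1716 ≤ 1.5 ⇒ ∈ W
candidate 2: n = (1, -1, -1, 1) → π⊥ ≈ (+2.4142, +1.0000); max(|x|,|y|,|x±y|/√2) = 2.4142 > 1.5 ⇒ ∉ W
candidate 3: n = (3, 2, 3, -1) → π⊥ ≈ (+0.8787, -2.2929); max(|x|,|y|,|x±y|/√2) = 2.2929 > 1.5 ⇒ ∉ W
candidate 4: n = (3, 0, 2, 1) → π⊥ ≈ (+3.7071, -1.2929); max(|x|,|y|,|x±y|/√2) = 3.7071 > 1.5 ⇒ ∉ W
candidate 5: n = (1, -1, 1, 1) → π⊥ ≈ (+2.4142, -1.0000); max(|x|,|y|,|x±y|/√2) = 2.4142 > 1.5 ⇒ ∉ W
candidate 6: n = (0, -1, 0, 1) → π⊥ ≈ (+1.4142, +0.0000); max(|x|,|y|,|x±y|/√2) = 1.4142 ≤ 1.5 ⇒ ∈ W
candidate 7: n = (-1, 1, -1, 0) → π⊥ ≈ (-1.7071, +1.7071); max(|x|,|y|,|x±y|/√2) = 2.4142 > 1.5 ⇒ ∉ W
candidate 8: n = (1, 0, -1, -1) → π⊥ ≈ (+0.2929, +0.2929); max(|x|,|y|,|x±y|/√2) = 0.4142 ≤ 1.5 ⇒ ∈ W
candidate 9: n = (2, 1, 3, -1) → π⊥ ≈ (+0.5858, -3.0000); max(|x|,|y|,|x±y|/√2) = 3.0000 > 1.5 ⇒ ∉ W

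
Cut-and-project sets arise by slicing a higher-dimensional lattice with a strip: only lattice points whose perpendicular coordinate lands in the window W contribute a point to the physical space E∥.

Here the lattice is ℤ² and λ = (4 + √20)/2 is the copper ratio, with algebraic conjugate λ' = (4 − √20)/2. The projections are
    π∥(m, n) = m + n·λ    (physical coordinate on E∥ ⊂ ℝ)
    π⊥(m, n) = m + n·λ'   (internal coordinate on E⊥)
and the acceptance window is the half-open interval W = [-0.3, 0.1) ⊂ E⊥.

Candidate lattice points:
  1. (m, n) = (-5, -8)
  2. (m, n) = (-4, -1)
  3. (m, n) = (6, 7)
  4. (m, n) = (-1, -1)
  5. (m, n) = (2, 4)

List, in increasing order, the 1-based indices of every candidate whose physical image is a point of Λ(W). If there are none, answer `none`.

Compute λ' = (4−√20)/2 = -0.23607, so π⊥(m,n) = m -0.23607·n.
#1 (-5,-8): internal coord -5 + (-8)·λ' = -3.11146; -3.11146 ∉ [-0.3, 0.1) → out
#2 (-4,-1): internal coord -4 + (-1)·λ' = -3.76393; -3.76393 ∉ [-0.3, 0.1) → out
#3 (6,7): internal coord 6 + (7)·λ' = +4.34752; +4.34752 ∉ [-0.3, 0.1) → out
#4 (-1,-1): internal coord -1 + (-1)·λ' = -0.76393; -0.76393 ∉ [-0.3, 0.1) → out
#5 (2,4): internal coord 2 + (4)·λ' = +1.05573; +1.05573 ∉ [-0.3, 0.1) → out

none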